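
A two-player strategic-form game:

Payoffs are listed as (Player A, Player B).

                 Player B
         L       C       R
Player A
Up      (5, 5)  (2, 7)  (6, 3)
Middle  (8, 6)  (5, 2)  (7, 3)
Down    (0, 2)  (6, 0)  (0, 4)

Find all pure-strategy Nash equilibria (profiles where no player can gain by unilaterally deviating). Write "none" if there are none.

(Middle, L)

(Up, L): Player A can switch to Middle (5 → 8). Not NE.
(Up, C): Player A can switch to Middle (2 → 5). Not NE.
(Up, R): Player A can switch to Middle (6 → 7). Not NE.
(Middle, L): Player A gets 8, best alternative 5; Player B gets 6, best alternative 3. No profitable deviation — NE.
(Middle, C): Player A can switch to Down (5 → 6). Not NE.
(Middle, R): Player B can switch to L (3 → 6). Not NE.
(Down, L): Player A can switch to Up (0 → 5). Not NE.
(Down, C): Player B can switch to L (0 → 2). Not NE.
(Down, R): Player A can switch to Up (0 → 6). Not NE.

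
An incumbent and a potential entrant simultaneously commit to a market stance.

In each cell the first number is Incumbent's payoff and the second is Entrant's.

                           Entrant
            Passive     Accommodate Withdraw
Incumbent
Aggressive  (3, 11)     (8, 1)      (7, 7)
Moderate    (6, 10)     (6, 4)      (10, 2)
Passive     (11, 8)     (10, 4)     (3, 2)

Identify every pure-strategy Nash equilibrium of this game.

Mark each player's best response to every combination of opponents' strategies; a profile where every player is best-responding is a pure Nash equilibrium.
Incumbent against Passive: payoffs 3, 6, 11 → best response Passive.
Incumbent against Accommodate: payoffs 8, 6, 10 → best response Passive.
Incumbent against Withdraw: payoffs 7, 10, 3 → best response Moderate.
Entrant against Aggressive: payoffs 11, 1, 7 → best response Passive.
Entrant against Moderate: payoffs 10, 4, 2 → best response Passive.
Entrant against Passive: payoffs 8, 4, 2 → best response Passive.
Mutual best responses: (Passive, Passive).

Pure NE: (Passive, Passive)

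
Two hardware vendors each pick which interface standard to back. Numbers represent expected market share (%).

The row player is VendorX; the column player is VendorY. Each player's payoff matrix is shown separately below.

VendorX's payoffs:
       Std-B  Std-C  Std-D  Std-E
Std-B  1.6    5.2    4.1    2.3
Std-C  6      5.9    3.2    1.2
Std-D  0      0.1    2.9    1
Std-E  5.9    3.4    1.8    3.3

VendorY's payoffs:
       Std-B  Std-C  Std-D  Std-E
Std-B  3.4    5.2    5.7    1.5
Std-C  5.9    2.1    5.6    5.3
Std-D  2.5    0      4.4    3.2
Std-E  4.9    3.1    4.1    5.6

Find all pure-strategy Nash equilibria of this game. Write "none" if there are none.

For each strategy profile, look for a profitable unilateral deviation.
(Std-B, Std-B): VendorX can switch to Std-C (1.6 → 6). Not NE.
(Std-B, Std-C): VendorX can switch to Std-C (5.2 → 5.9). Not NE.
(Std-B, Std-D): VendorX gets 4.1, best alternative 3.2; VendorY gets 5.7, best alternative 5.2. No profitable deviation — NE.
(Std-B, Std-E): VendorX can switch to Std-E (2.3 → 3.3). Not NE.
(Std-C, Std-B): VendorX gets 6, best alternative 5.9; VendorY gets 5.9, best alternative 5.6. No profitable deviation — NE.
(Std-C, Std-C): VendorY can switch to Std-B (2.1 → 5.9). Not NE.
(Std-C, Std-D): VendorX can switch to Std-B (3.2 → 4.1). Not NE.
(Std-C, Std-E): VendorX can switch to Std-B (1.2 → 2.3). Not NE.
(Std-D, Std-B): VendorX can switch to Std-B (0 → 1.6). Not NE.
(Std-D, Std-C): VendorX can switch to Std-B (0.1 → 5.2). Not NE.
(Std-D, Std-D): VendorX can switch to Std-B (2.9 → 4.1). Not NE.
(Std-D, Std-E): VendorX can switch to Std-B (1 → 2.3). Not NE.
(Std-E, Std-E): VendorX gets 3.3, best alternative 2.3; VendorY gets 5.6, best alternative 4.9. No profitable deviation — NE.
(The remaining 3 profiles each have a profitable deviation by the same check.)

The pure Nash equilibria are (Std-B, Std-D), (Std-C, Std-B), (Std-E, Std-E).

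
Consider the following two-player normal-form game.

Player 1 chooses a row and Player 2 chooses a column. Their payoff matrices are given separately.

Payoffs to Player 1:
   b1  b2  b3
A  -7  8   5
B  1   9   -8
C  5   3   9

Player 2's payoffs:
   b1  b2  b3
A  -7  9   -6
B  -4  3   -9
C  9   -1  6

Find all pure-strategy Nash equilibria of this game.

Pure-strategy Nash equilibria: (B, b2), (C, b1)

Player 1 against b1: payoffs -7, 1, 5 → best response C.
Player 1 against b2: payoffs 8, 9, 3 → best response B.
Player 1 against b3: payoffs 5, -8, 9 → best response C.
Player 2 against A: payoffs -7, 9, -6 → best response b2.
Player 2 against B: payoffs -4, 3, -9 → best response b2.
Player 2 against C: payoffs 9, -1, 6 → best response b1.
Mutual best responses: (B, b2); (C, b1).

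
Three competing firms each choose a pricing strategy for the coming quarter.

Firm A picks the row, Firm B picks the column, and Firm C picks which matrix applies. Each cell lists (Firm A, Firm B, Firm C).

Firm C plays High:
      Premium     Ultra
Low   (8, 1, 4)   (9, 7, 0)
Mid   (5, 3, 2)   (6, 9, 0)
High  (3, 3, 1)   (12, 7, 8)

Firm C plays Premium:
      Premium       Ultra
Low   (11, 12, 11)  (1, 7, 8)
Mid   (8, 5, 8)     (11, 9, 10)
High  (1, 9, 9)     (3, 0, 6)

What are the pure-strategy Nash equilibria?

(Low, Premium, Premium) and (Mid, Ultra, Premium) and (High, Ultra, High)

Firm A against (Premium, High): payoffs 8, 5, 3 → best response Low.
Firm A against (Premium, Premium): payoffs 11, 8, 1 → best response Low.
Firm A against (Ultra, High): payoffs 9, 6, 12 → best response High.
Firm A against (Ultra, Premium): payoffs 1, 11, 3 → best response Mid.
Firm B against (Low, High): payoffs 1, 7 → best response Ultra.
Firm B against (Low, Premium): payoffs 12, 7 → best response Premium.
Firm B against (Mid, High): payoffs 3, 9 → best response Ultra.
Firm B against (Mid, Premium): payoffs 5, 9 → best response Ultra.
Firm B against (High, High): payoffs 3, 7 → best response Ultra.
Firm B against (High, Premium): payoffs 9, 0 → best response Premium.
Firm C against (Low, Premium): payoffs 4, 11 → best response Premium.
Firm C against (Low, Ultra): payoffs 0, 8 → best response Premium.
Firm C against (Mid, Premium): payoffs 2, 8 → best response Premium.
Firm C against (Mid, Ultra): payoffs 0, 10 → best response Premium.
Firm C against (High, Premium): payoffs 1, 9 → best response Premium.
Firm C against (High, Ultra): payoffs 8, 6 → best response High.
Mutual best responses: (Low, Premium, Premium); (Mid, Ultra, Premium); (High, Ultra, High).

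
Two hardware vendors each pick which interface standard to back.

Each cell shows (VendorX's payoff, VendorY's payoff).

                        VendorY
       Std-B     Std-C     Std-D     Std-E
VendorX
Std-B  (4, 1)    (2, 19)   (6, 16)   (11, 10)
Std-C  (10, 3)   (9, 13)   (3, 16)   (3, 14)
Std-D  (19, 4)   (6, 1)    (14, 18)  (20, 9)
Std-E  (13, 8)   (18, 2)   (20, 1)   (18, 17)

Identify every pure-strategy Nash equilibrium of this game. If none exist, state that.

There is no pure-strategy Nash equilibrium.

(Std-B, Std-B): VendorX can switch to Std-C (4 → 10). Not NE.
(Std-B, Std-C): VendorX can switch to Std-C (2 → 9). Not NE.
(Std-B, Std-D): VendorX can switch to Std-D (6 → 14). Not NE.
(Std-B, Std-E): VendorX can switch to Std-D (11 → 20). Not NE.
(Std-C, Std-B): VendorX can switch to Std-D (10 → 19). Not NE.
(Std-C, Std-C): VendorX can switch to Std-E (9 → 18). Not NE.
(The remaining 10 profiles each have a profitable deviation by the same check.)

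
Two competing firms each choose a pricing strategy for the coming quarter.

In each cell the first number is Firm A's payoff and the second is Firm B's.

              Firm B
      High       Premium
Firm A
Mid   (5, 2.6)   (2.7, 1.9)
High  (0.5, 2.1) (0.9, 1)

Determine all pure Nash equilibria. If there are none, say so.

Firm A against High: payoffs 5, 0.5 → best response Mid.
Firm A against Premium: payoffs 2.7, 0.9 → best response Mid.
Firm B against Mid: payoffs 2.6, 1.9 → best response High.
Firm B against High: payoffs 2.1, 1 → best response High.
Mutual best responses: (Mid, High).

The unique pure-strategy Nash equilibrium is (Mid, High).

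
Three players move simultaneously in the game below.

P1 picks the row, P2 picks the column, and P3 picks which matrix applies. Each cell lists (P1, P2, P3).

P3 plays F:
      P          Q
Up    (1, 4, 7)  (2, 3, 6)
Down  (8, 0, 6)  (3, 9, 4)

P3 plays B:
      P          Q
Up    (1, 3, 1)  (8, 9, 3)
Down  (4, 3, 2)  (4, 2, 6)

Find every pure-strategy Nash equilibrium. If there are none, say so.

This game has no pure Nash equilibrium.

For each strategy profile, look for a profitable unilateral deviation.
(Up, P, F): P1 can switch to Down (1 → 8). Not NE.
(Up, P, B): P1 can switch to Down (1 → 4). Not NE.
(Up, Q, F): P1 can switch to Down (2 → 3). Not NE.
(Up, Q, B): P3 can switch to F (3 → 6). Not NE.
(Down, P, F): P2 can switch to Q (0 → 9). Not NE.
(Down, P, B): P3 can switch to F (2 → 6). Not NE.
(Down, Q, F): P3 can switch to B (4 → 6). Not NE.
(Down, Q, B): P1 can switch to Up (4 → 8). Not NE.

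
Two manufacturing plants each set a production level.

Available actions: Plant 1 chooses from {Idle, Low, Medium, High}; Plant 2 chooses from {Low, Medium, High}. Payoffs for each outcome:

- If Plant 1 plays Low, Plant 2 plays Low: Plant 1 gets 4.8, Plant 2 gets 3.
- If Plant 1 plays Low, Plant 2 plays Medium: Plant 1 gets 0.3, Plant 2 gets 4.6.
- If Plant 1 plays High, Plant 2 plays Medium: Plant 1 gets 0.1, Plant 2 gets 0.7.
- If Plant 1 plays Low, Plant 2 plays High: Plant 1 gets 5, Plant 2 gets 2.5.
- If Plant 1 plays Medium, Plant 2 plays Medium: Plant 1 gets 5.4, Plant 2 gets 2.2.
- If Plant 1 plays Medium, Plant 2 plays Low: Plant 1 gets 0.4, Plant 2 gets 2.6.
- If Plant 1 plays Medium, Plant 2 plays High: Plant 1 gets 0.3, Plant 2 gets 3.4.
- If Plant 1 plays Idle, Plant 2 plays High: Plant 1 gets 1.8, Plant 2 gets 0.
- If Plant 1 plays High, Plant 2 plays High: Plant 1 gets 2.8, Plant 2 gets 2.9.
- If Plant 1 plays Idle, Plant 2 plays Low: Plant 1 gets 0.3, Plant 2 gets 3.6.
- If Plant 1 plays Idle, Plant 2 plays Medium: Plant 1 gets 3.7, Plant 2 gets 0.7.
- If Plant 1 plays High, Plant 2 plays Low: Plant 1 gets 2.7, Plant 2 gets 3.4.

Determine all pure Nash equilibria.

This game has no pure Nash equilibrium.

Mark each player's best response to every combination of opponents' strategies; a profile where every player is best-responding is a pure Nash equilibrium.
Plant 1 against Low: payoffs 0.3, 4.8, 0.4, 2.7 → best response Low.
Plant 1 against Medium: payoffs 3.7, 0.3, 5.4, 0.1 → best response Medium.
Plant 1 against High: payoffs 1.8, 5, 0.3, 2.8 → best response Low.
Plant 2 against Idle: payoffs 3.6, 0.7, 0 → best response Low.
Plant 2 against Low: payoffs 3, 4.6, 2.5 → best response Medium.
Plant 2 against Medium: payoffs 2.6, 2.2, 3.4 → best response High.
Plant 2 against High: payoffs 3.4, 0.7, 2.9 → best response Low.
No profile is a mutual best response for all players.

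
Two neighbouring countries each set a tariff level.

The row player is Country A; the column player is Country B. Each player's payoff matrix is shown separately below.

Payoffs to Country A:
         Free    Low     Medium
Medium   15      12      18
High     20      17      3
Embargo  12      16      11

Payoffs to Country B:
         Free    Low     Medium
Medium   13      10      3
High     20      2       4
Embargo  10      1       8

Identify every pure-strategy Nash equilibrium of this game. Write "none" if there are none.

(High, Free)

(Medium, Free): Country A can switch to High (15 → 20). Not NE.
(Medium, Low): Country A can switch to High (12 → 17). Not NE.
(Medium, Medium): Country B can switch to Free (3 → 13). Not NE.
(High, Free): Country A gets 20, best alternative 15; Country B gets 20, best alternative 4. No profitable deviation — NE.
(High, Low): Country B can switch to Free (2 → 20). Not NE.
(High, Medium): Country A can switch to Medium (3 → 18). Not NE.
(Embargo, Free): Country A can switch to Medium (12 → 15). Not NE.
(Embargo, Low): Country A can switch to High (16 → 17). Not NE.
(Embargo, Medium): Country A can switch to Medium (11 → 18). Not NE.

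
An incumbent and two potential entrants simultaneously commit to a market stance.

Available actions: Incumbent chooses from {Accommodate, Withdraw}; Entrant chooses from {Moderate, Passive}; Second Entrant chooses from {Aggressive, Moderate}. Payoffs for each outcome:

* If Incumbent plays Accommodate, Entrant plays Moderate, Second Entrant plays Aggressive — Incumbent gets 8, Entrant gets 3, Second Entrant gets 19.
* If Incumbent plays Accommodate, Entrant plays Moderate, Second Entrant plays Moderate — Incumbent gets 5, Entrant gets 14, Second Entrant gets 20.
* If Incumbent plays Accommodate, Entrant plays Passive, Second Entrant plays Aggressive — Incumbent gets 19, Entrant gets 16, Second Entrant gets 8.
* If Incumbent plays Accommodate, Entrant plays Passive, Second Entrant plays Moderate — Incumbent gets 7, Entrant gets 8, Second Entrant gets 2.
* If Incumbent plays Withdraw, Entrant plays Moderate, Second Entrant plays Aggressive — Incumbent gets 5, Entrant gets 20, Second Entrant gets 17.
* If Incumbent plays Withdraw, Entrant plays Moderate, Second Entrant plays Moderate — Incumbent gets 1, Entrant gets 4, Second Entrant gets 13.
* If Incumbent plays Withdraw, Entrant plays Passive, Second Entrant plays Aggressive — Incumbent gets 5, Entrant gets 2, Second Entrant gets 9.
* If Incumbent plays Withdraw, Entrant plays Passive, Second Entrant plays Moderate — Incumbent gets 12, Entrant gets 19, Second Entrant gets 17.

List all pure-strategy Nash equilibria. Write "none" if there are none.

Incumbent against (Moderate, Aggressive): payoffs 8, 5 → best response Accommodate.
Incumbent against (Moderate, Moderate): payoffs 5, 1 → best response Accommodate.
Incumbent against (Passive, Aggressive): payoffs 19, 5 → best response Accommodate.
Incumbent against (Passive, Moderate): payoffs 7, 12 → best response Withdraw.
Entrant against (Accommodate, Aggressive): payoffs 3, 16 → best response Passive.
Entrant against (Accommodate, Moderate): payoffs 14, 8 → best response Moderate.
Entrant against (Withdraw, Aggressive): payoffs 20, 2 → best response Moderate.
Entrant against (Withdraw, Moderate): payoffs 4, 19 → best response Passive.
Second Entrant against (Accommodate, Moderate): payoffs 19, 20 → best response Moderate.
Second Entrant against (Accommodate, Passive): payoffs 8, 2 → best response Aggressive.
Second Entrant against (Withdraw, Moderate): payoffs 17, 13 → best response Aggressive.
Second Entrant against (Withdraw, Passive): payoffs 9, 17 → best response Moderate.
Mutual best responses: (Accommodate, Moderate, Moderate); (Accommodate, Passive, Aggressive); (Withdraw, Passive, Moderate).

Pure-strategy Nash equilibria: (Accommodate, Moderate, Moderate); (Accommodate, Passive, Aggressive); (Withdraw, Passive, Moderate)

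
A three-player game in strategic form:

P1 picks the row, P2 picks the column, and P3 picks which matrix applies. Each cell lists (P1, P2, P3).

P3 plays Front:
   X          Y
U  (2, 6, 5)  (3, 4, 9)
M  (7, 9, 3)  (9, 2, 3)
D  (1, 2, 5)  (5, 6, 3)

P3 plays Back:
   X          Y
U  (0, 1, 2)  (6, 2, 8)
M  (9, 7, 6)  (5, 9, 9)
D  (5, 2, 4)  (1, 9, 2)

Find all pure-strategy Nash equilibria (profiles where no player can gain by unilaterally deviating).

This game has no pure Nash equilibrium.

P1 against (X, Front): payoffs 2, 7, 1 → best response M.
P1 against (X, Back): payoffs 0, 9, 5 → best response M.
P1 against (Y, Front): payoffs 3, 9, 5 → best response M.
P1 against (Y, Back): payoffs 6, 5, 1 → best response U.
P2 against (U, Front): payoffs 6, 4 → best response X.
P2 against (U, Back): payoffs 1, 2 → best response Y.
P2 against (M, Front): payoffs 9, 2 → best response X.
P2 against (M, Back): payoffs 7, 9 → best response Y.
P2 against (D, Front): payoffs 2, 6 → best response Y.
P2 against (D, Back): payoffs 2, 9 → best response Y.
P3 against (U, X): payoffs 5, 2 → best response Front.
P3 against (U, Y): payoffs 9, 8 → best response Front.
P3 against (M, X): payoffs 3, 6 → best response Back.
P3 against (M, Y): payoffs 3, 9 → best response Back.
P3 against (D, X): payoffs 5, 4 → best response Front.
P3 against (D, Y): payoffs 3, 2 → best response Front.
No profile is a mutual best response for all players.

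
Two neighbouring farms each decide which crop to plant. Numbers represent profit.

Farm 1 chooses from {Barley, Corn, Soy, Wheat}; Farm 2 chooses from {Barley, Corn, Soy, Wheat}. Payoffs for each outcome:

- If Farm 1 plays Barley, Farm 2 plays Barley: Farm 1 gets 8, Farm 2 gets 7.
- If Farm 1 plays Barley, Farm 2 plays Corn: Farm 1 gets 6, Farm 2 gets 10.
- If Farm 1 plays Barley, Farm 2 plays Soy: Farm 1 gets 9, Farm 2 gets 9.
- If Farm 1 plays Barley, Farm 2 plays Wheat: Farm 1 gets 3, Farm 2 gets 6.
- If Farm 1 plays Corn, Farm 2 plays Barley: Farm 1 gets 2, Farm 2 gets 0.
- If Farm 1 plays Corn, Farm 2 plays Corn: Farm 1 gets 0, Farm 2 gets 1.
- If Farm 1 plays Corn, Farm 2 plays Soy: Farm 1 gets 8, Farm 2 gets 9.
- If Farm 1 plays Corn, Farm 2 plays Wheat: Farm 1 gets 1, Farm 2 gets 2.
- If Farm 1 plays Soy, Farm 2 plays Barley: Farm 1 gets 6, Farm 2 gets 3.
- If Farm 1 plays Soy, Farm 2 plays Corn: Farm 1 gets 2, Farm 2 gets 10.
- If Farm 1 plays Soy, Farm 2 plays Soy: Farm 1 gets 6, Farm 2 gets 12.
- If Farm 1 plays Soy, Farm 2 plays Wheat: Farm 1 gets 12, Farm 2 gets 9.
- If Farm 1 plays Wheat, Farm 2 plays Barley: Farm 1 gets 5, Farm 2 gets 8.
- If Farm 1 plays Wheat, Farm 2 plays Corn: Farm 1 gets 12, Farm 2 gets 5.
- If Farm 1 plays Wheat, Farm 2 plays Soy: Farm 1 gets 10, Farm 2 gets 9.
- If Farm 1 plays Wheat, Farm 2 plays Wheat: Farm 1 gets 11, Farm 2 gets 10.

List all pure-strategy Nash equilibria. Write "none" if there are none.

(Barley, Barley): Farm 2 can switch to Corn (7 → 10). Not NE.
(Barley, Corn): Farm 1 can switch to Wheat (6 → 12). Not NE.
(Barley, Soy): Farm 1 can switch to Wheat (9 → 10). Not NE.
(Barley, Wheat): Farm 1 can switch to Soy (3 → 12). Not NE.
(Corn, Barley): Farm 1 can switch to Barley (2 → 8). Not NE.
(Corn, Corn): Farm 1 can switch to Barley (0 → 6). Not NE.
(Corn, Soy): Farm 1 can switch to Barley (8 → 9). Not NE.
(Corn, Wheat): Farm 1 can switch to Barley (1 → 3). Not NE.
(Soy, Barley): Farm 1 can switch to Barley (6 → 8). Not NE.
(Soy, Corn): Farm 1 can switch to Barley (2 → 6). Not NE.
(Soy, Soy): Farm 1 can switch to Barley (6 → 9). Not NE.
(Soy, Wheat): Farm 2 can switch to Corn (9 → 10). Not NE.
(The remaining 4 profiles each have a profitable deviation by the same check.)

No pure-strategy Nash equilibrium.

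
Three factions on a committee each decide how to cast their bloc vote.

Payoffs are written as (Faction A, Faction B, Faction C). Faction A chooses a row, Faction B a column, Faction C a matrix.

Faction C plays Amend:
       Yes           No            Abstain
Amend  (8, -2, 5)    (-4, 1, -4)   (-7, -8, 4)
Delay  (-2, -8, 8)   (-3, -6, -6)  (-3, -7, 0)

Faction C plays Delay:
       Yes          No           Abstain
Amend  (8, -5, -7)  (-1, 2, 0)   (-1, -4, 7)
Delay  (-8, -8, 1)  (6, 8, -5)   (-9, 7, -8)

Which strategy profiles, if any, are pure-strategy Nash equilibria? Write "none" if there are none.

Mark each player's best response to every combination of opponents' strategies; a profile where every player is best-responding is a pure Nash equilibrium.
Faction A against (Yes, Amend): payoffs 8, -2 → best response Amend.
Faction A against (Yes, Delay): payoffs 8, -8 → best response Amend.
Faction A against (No, Amend): payoffs -4, -3 → best response Delay.
Faction A against (No, Delay): payoffs -1, 6 → best response Delay.
Faction A against (Abstain, Amend): payoffs -7, -3 → best response Delay.
Faction A against (Abstain, Delay): payoffs -1, -9 → best response Amend.
Faction B against (Amend, Amend): payoffs -2, 1, -8 → best response No.
Faction B against (Amend, Delay): payoffs -5, 2, -4 → best response No.
Faction B against (Delay, Amend): payoffs -8, -6, -7 → best response No.
Faction B against (Delay, Delay): payoffs -8, 8, 7 → best response No.
Faction C against (Amend, Yes): payoffs 5, -7 → best response Amend.
Faction C against (Amend, No): payoffs -4, 0 → best response Delay.
Faction C against (Amend, Abstain): payoffs 4, 7 → best response Delay.
Faction C against (Delay, Yes): payoffs 8, 1 → best response Amend.
Faction C against (Delay, No): payoffs -6, -5 → best response Delay.
Faction C against (Delay, Abstain): payoffs 0, -8 → best response Amend.
Mutual best responses: (Delay, No, Delay).

The unique pure-strategy Nash equilibrium is (Delay, No, Delay).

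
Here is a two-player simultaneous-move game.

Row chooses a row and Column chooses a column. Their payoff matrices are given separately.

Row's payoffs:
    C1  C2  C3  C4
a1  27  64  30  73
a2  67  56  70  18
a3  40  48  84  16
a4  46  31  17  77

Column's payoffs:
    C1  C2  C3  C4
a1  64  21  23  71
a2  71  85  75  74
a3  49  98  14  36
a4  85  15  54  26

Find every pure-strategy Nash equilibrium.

For each player, find the best response to each opponent profile; mutual best responses are the pure NE.
Row against C1: payoffs 27, 67, 40, 46 → best response a2.
Row against C2: payoffs 64, 56, 48, 31 → best response a1.
Row against C3: payoffs 30, 70, 84, 17 → best response a3.
Row against C4: payoffs 73, 18, 16, 77 → best response a4.
Column against a1: payoffs 64, 21, 23, 71 → best response C4.
Column against a2: payoffs 71, 85, 75, 74 → best response C2.
Column against a3: payoffs 49, 98, 14, 36 → best response C2.
Column against a4: payoffs 85, 15, 54, 26 → best response C1.
No profile is a mutual best response for all players.

none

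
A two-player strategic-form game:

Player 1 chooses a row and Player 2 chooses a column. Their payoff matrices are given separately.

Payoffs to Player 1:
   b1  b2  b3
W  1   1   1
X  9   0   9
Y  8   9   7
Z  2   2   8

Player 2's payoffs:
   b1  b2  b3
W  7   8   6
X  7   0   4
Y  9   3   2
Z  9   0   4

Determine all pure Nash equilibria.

Player 1 against b1: payoffs 1, 9, 8, 2 → best response X.
Player 1 against b2: payoffs 1, 0, 9, 2 → best response Y.
Player 1 against b3: payoffs 1, 9, 7, 8 → best response X.
Player 2 against W: payoffs 7, 8, 6 → best response b2.
Player 2 against X: payoffs 7, 0, 4 → best response b1.
Player 2 against Y: payoffs 9, 3, 2 → best response b1.
Player 2 against Z: payoffs 9, 0, 4 → best response b1.
Mutual best responses: (X, b1).

Pure NE: (X, b1)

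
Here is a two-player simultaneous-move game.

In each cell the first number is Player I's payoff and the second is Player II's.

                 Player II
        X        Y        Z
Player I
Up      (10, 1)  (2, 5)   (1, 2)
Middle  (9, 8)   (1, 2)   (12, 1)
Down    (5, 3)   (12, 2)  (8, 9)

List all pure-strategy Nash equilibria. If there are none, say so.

Check each profile: it is a Nash equilibrium iff no player can strictly gain by switching unilaterally.
(Up, X): Player II can switch to Y (1 → 5). Not NE.
(Up, Y): Player I can switch to Down (2 → 12). Not NE.
(Up, Z): Player I can switch to Middle (1 → 12). Not NE.
(Middle, X): Player I can switch to Up (9 → 10). Not NE.
(Middle, Y): Player I can switch to Up (1 → 2). Not NE.
(Middle, Z): Player II can switch to X (1 → 8). Not NE.
(The remaining 3 profiles each have a profitable deviation by the same check.)

There is no pure-strategy Nash equilibrium.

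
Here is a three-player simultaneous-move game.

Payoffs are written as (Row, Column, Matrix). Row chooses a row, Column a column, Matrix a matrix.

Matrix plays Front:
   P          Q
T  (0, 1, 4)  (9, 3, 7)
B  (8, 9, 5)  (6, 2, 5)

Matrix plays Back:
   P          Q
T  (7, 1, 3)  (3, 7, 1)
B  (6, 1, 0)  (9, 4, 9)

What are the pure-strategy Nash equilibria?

(T, Q, Front); (B, P, Front); (B, Q, Back)

Mark each player's best response to every combination of opponents' strategies; a profile where every player is best-responding is a pure Nash equilibrium.
Row against (P, Front): payoffs 0, 8 → best response B.
Row against (P, Back): payoffs 7, 6 → best response T.
Row against (Q, Front): payoffs 9, 6 → best response T.
Row against (Q, Back): payoffs 3, 9 → best response B.
Column against (T, Front): payoffs 1, 3 → best response Q.
Column against (T, Back): payoffs 1, 7 → best response Q.
Column against (B, Front): payoffs 9, 2 → best response P.
Column against (B, Back): payoffs 1, 4 → best response Q.
Matrix against (T, P): payoffs 4, 3 → best response Front.
Matrix against (T, Q): payoffs 7, 1 → best response Front.
Matrix against (B, P): payoffs 5, 0 → best response Front.
Matrix against (B, Q): payoffs 5, 9 → best response Back.
Mutual best responses: (T, Q, Front); (B, P, Front); (B, Q, Back).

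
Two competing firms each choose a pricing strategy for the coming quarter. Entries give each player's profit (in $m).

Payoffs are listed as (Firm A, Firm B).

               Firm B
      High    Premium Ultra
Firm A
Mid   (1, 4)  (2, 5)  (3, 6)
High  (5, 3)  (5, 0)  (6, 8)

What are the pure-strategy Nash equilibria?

Pure NE: (High, Ultra)

Firm A against High: payoffs 1, 5 → best response High.
Firm A against Premium: payoffs 2, 5 → best response High.
Firm A against Ultra: payoffs 3, 6 → best response High.
Firm B against Mid: payoffs 4, 5, 6 → best response Ultra.
Firm B against High: payoffs 3, 0, 8 → best response Ultra.
Mutual best responses: (High, Ultra).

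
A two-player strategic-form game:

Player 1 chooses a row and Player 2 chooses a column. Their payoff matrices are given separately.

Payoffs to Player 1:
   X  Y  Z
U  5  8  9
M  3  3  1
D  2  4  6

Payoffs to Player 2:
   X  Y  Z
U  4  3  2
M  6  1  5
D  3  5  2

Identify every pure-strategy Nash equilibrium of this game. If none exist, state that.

(U, X)

Player 1 against X: payoffs 5, 3, 2 → best response U.
Player 1 against Y: payoffs 8, 3, 4 → best response U.
Player 1 against Z: payoffs 9, 1, 6 → best response U.
Player 2 against U: payoffs 4, 3, 2 → best response X.
Player 2 against M: payoffs 6, 1, 5 → best response X.
Player 2 against D: payoffs 3, 5, 2 → best response Y.
Mutual best responses: (U, X).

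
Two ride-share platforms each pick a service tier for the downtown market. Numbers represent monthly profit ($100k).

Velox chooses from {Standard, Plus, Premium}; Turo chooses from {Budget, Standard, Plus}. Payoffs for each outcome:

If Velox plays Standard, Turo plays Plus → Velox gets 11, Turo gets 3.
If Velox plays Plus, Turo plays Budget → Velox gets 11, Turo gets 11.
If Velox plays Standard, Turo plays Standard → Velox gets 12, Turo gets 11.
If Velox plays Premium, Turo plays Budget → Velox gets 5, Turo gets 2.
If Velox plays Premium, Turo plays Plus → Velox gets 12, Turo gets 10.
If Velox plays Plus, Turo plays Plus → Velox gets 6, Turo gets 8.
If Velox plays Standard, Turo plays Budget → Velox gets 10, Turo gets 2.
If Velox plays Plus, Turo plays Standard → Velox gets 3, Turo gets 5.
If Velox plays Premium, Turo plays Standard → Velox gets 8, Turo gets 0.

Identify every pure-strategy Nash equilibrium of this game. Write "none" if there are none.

Velox against Budget: payoffs 10, 11, 5 → best response Plus.
Velox against Standard: payoffs 12, 3, 8 → best response Standard.
Velox against Plus: payoffs 11, 6, 12 → best response Premium.
Turo against Standard: payoffs 2, 11, 3 → best response Standard.
Turo against Plus: payoffs 11, 5, 8 → best response Budget.
Turo against Premium: payoffs 2, 0, 10 → best response Plus.
Mutual best responses: (Standard, Standard); (Plus, Budget); (Premium, Plus).

(Standard, Standard) and (Plus, Budget) and (Premium, Plus)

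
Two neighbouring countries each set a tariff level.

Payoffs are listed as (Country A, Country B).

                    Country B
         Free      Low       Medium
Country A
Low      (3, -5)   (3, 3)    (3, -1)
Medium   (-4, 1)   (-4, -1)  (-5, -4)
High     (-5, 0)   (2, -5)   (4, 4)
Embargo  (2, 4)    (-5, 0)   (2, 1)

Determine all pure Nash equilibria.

The pure Nash equilibria are (Low, Low), (High, Medium).

Country A against Free: payoffs 3, -4, -5, 2 → best response Low.
Country A against Low: payoffs 3, -4, 2, -5 → best response Low.
Country A against Medium: payoffs 3, -5, 4, 2 → best response High.
Country B against Low: payoffs -5, 3, -1 → best response Low.
Country B against Medium: payoffs 1, -1, -4 → best response Free.
Country B against High: payoffs 0, -5, 4 → best response Medium.
Country B against Embargo: payoffs 4, 0, 1 → best response Free.
Mutual best responses: (Low, Low); (High, Medium).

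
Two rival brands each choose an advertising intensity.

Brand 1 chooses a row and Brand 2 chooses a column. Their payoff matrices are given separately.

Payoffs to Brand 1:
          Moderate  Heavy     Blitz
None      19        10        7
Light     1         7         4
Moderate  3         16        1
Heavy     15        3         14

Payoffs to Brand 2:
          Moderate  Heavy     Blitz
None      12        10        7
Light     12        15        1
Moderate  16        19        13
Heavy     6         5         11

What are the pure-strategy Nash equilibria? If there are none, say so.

Check each profile: it is a Nash equilibrium iff no player can strictly gain by switching unilaterally.
(None, Moderate): Brand 1 gets 19, best alternative 15; Brand 2 gets 12, best alternative 10. No profitable deviation — NE.
(None, Heavy): Brand 1 can switch to Moderate (10 → 16). Not NE.
(None, Blitz): Brand 1 can switch to Heavy (7 → 14). Not NE.
(Light, Moderate): Brand 1 can switch to None (1 → 19). Not NE.
(Light, Heavy): Brand 1 can switch to None (7 → 10). Not NE.
(Light, Blitz): Brand 1 can switch to None (4 → 7). Not NE.
(Moderate, Moderate): Brand 1 can switch to None (3 → 19). Not NE.
(Moderate, Heavy): Brand 1 gets 16, best alternative 10; Brand 2 gets 19, best alternative 16. No profitable deviation — NE.
(Heavy, Blitz): Brand 1 gets 14, best alternative 7; Brand 2 gets 11, best alternative 6. No profitable deviation — NE.
(The remaining 3 profiles each have a profitable deviation by the same check.)

The pure Nash equilibria are (None, Moderate), (Moderate, Heavy), (Heavy, Blitz).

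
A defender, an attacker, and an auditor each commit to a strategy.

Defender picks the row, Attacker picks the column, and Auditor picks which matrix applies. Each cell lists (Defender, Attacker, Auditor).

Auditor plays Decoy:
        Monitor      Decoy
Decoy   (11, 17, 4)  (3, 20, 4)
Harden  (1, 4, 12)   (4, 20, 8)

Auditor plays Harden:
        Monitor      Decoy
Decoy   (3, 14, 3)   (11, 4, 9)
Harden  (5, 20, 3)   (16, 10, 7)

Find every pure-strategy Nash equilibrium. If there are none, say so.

(Decoy, Monitor, Decoy): Attacker can switch to Decoy (17 → 20). Not NE.
(Decoy, Monitor, Harden): Defender can switch to Harden (3 → 5). Not NE.
(Decoy, Decoy, Decoy): Defender can switch to Harden (3 → 4). Not NE.
(Decoy, Decoy, Harden): Defender can switch to Harden (11 → 16). Not NE.
(Harden, Monitor, Decoy): Defender can switch to Decoy (1 → 11). Not NE.
(Harden, Monitor, Harden): Auditor can switch to Decoy (3 → 12). Not NE.
(Harden, Decoy, Decoy): Defender gets 4, best alternative 3; Attacker gets 20, best alternative 4; Auditor gets 8, best alternative 7. No profitable deviation — NE.
(Harden, Decoy, Harden): Attacker can switch to Monitor (10 → 20). Not NE.

Pure NE: (Harden, Decoy, Decoy)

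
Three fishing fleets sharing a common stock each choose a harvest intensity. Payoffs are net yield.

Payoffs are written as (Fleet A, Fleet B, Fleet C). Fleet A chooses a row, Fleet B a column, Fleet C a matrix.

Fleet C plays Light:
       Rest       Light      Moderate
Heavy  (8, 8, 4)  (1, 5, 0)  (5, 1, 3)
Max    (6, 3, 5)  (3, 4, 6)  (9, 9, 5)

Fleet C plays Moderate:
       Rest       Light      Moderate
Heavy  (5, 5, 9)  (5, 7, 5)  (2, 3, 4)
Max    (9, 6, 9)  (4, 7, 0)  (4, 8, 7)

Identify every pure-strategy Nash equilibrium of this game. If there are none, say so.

(Heavy, Rest, Light): Fleet C can switch to Moderate (4 → 9). Not NE.
(Heavy, Rest, Moderate): Fleet A can switch to Max (5 → 9). Not NE.
(Heavy, Light, Light): Fleet A can switch to Max (1 → 3). Not NE.
(Heavy, Light, Moderate): Fleet A gets 5, best alternative 4; Fleet B gets 7, best alternative 5; Fleet C gets 5, best alternative 0. No profitable deviation — NE.
(Heavy, Moderate, Light): Fleet A can switch to Max (5 → 9). Not NE.
(Heavy, Moderate, Moderate): Fleet A can switch to Max (2 → 4). Not NE.
(Max, Rest, Light): Fleet A can switch to Heavy (6 → 8). Not NE.
(Max, Rest, Moderate): Fleet B can switch to Light (6 → 7). Not NE.
(Max, Light, Light): Fleet B can switch to Moderate (4 → 9). Not NE.
(Max, Light, Moderate): Fleet A can switch to Heavy (4 → 5). Not NE.
(Max, Moderate, Light): Fleet C can switch to Moderate (5 → 7). Not NE.
(Max, Moderate, Moderate): Fleet A gets 4, best alternative 2; Fleet B gets 8, best alternative 7; Fleet C gets 7, best alternative 5. No profitable deviation — NE.

The pure Nash equilibria are (Heavy, Light, Moderate) and (Max, Moderate, Moderate).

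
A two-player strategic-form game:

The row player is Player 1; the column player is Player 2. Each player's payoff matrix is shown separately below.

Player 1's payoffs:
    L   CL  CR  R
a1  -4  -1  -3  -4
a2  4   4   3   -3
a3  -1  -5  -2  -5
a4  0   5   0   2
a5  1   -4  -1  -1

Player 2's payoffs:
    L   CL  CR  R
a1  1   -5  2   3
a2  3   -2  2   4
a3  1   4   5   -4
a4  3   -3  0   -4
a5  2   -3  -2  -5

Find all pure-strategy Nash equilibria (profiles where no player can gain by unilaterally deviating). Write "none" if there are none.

Player 1 against L: payoffs -4, 4, -1, 0, 1 → best response a2.
Player 1 against CL: payoffs -1, 4, -5, 5, -4 → best response a4.
Player 1 against CR: payoffs -3, 3, -2, 0, -1 → best response a2.
Player 1 against R: payoffs -4, -3, -5, 2, -1 → best response a4.
Player 2 against a1: payoffs 1, -5, 2, 3 → best response R.
Player 2 against a2: payoffs 3, -2, 2, 4 → best response R.
Player 2 against a3: payoffs 1, 4, 5, -4 → best response CR.
Player 2 against a4: payoffs 3, -3, 0, -4 → best response L.
Player 2 against a5: payoffs 2, -3, -2, -5 → best response L.
No profile is a mutual best response for all players.

There is no pure-strategy Nash equilibrium.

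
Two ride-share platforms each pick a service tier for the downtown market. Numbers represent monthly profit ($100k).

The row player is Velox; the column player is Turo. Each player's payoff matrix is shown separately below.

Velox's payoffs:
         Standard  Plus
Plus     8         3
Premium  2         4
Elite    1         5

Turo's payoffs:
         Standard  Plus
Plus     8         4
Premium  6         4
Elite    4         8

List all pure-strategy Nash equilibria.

Pure-strategy Nash equilibria: (Plus, Standard) and (Elite, Plus)

Velox against Standard: payoffs 8, 2, 1 → best response Plus.
Velox against Plus: payoffs 3, 4, 5 → best response Elite.
Turo against Plus: payoffs 8, 4 → best response Standard.
Turo against Premium: payoffs 6, 4 → best response Standard.
Turo against Elite: payoffs 4, 8 → best response Plus.
Mutual best responses: (Plus, Standard); (Elite, Plus).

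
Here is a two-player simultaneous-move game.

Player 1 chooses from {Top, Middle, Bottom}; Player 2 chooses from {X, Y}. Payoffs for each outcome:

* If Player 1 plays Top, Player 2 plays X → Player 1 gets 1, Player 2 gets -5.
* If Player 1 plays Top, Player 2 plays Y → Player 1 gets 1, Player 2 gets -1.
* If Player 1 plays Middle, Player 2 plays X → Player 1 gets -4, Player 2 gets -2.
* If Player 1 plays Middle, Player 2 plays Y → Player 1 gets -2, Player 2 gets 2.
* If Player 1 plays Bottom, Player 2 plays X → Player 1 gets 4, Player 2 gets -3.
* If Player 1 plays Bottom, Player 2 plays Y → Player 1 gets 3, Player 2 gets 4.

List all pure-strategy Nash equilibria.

Player 1 against X: payoffs 1, -4, 4 → best response Bottom.
Player 1 against Y: payoffs 1, -2, 3 → best response Bottom.
Player 2 against Top: payoffs -5, -1 → best response Y.
Player 2 against Middle: payoffs -2, 2 → best response Y.
Player 2 against Bottom: payoffs -3, 4 → best response Y.
Mutual best responses: (Bottom, Y).

Pure NE: (Bottom, Y)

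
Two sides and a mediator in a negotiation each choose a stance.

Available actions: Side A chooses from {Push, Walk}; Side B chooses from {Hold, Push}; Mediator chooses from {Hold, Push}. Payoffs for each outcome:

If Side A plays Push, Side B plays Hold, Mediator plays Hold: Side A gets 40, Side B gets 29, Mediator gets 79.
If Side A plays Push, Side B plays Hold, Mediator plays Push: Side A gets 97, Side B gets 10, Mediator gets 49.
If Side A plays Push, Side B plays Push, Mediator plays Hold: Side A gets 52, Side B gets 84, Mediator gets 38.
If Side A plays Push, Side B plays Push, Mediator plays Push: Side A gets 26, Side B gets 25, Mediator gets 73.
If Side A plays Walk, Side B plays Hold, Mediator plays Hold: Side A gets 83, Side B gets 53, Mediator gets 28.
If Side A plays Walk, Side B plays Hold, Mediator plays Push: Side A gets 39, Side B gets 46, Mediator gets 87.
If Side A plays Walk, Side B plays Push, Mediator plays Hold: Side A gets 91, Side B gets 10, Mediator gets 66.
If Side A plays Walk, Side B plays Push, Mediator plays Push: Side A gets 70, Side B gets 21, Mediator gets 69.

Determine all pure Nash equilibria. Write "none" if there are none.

none

(Push, Hold, Hold): Side A can switch to Walk (40 → 83). Not NE.
(Push, Hold, Push): Side B can switch to Push (10 → 25). Not NE.
(Push, Push, Hold): Side A can switch to Walk (52 → 91). Not NE.
(Push, Push, Push): Side A can switch to Walk (26 → 70). Not NE.
(Walk, Hold, Hold): Mediator can switch to Push (28 → 87). Not NE.
(Walk, Hold, Push): Side A can switch to Push (39 → 97). Not NE.
(Walk, Push, Hold): Side B can switch to Hold (10 → 53). Not NE.
(Walk, Push, Push): Side B can switch to Hold (21 → 46). Not NE.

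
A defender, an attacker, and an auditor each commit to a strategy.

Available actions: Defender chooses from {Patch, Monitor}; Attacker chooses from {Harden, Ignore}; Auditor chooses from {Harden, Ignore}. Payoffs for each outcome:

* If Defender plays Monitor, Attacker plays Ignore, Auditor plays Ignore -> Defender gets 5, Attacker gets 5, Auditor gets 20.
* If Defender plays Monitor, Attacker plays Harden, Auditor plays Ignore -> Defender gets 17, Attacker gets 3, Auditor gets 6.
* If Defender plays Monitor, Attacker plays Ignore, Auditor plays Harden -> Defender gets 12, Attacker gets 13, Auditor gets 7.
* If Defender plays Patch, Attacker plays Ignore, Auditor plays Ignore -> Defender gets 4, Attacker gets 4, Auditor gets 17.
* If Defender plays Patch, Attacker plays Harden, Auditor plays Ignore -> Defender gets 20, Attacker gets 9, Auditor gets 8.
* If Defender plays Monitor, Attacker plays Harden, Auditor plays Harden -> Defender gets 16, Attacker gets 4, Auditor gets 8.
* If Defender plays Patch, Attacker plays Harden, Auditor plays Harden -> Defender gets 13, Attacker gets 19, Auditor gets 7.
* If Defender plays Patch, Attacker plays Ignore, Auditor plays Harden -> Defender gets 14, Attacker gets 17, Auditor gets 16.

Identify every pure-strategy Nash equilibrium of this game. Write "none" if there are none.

Defender against (Harden, Harden): payoffs 13, 16 → best response Monitor.
Defender against (Harden, Ignore): payoffs 20, 17 → best response Patch.
Defender against (Ignore, Harden): payoffs 14, 12 → best response Patch.
Defender against (Ignore, Ignore): payoffs 4, 5 → best response Monitor.
Attacker against (Patch, Harden): payoffs 19, 17 → best response Harden.
Attacker against (Patch, Ignore): payoffs 9, 4 → best response Harden.
Attacker against (Monitor, Harden): payoffs 4, 13 → best response Ignore.
Attacker against (Monitor, Ignore): payoffs 3, 5 → best response Ignore.
Auditor against (Patch, Harden): payoffs 7, 8 → best response Ignore.
Auditor against (Patch, Ignore): payoffs 16, 17 → best response Ignore.
Auditor against (Monitor, Harden): payoffs 8, 6 → best response Harden.
Auditor against (Monitor, Ignore): payoffs 7, 20 → best response Ignore.
Mutual best responses: (Patch, Harden, Ignore); (Monitor, Ignore, Ignore).

The pure Nash equilibria are (Patch, Harden, Ignore); (Monitor, Ignore, Ignore).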